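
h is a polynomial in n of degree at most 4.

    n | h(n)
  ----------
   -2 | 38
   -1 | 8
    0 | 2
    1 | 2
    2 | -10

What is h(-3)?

Write h(n) = an^4 + bn³ + cn² + dn + e; the 5 given values yield a linear system in the 5 coefficients.
Solving, the leading coefficient vanishes, and h(n) = -3n³ + 3n² + 2.
Then h(-3) = 110.

110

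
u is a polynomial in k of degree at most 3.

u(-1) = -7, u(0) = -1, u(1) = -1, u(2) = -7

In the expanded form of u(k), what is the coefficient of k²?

-3

Write u(k) = ak³ + bk² + ck + d; the 4 given values yield a linear system in the 4 coefficients.
Solving, the leading coefficient vanishes, and u(k) = -3k² + 3k - 1.
The coefficient of k² is -3.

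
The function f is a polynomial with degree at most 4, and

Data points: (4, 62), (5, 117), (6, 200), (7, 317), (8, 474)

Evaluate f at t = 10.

First differences: 55, 83, 117, 157. Second differences: 28, 34, 40. Third differences: 6, 6.
Level-3 differences are constant, so f has degree 3.
Fitting a degree-3 polynomial gives f(t) = t³ - t² + 3t + 2.
Then f(10) = 932.

932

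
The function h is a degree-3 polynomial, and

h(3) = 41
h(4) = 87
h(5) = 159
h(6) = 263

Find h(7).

405

Write h(x) = ax³ + bx² + cx + d; the 4 given values yield a linear system in the 4 coefficients.
Solving, h(x) = x³ + x² + 2x - 1.
Then h(7) = 405.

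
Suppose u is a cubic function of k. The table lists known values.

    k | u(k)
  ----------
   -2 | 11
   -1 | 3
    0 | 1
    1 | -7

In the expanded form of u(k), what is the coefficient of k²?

Write u(k) = ak³ + bk² + ck + d; the 4 given values yield a linear system in the 4 coefficients.
Solving, u(k) = -2k³ - 3k² - 3k + 1.
The coefficient of k² is -3.

-3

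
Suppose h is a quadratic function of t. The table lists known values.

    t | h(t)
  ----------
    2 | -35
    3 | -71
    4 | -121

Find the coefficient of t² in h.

Write h(t) = at² + bt + c; the 3 given values yield a linear system in the 3 coefficients.
Solving, h(t) = -7t² - t - 5.
The coefficient of t² is -7.

-7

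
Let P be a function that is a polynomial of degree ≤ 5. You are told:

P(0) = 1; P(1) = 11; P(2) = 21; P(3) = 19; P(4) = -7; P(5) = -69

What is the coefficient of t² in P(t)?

First differences: 10, 10, -2, -26, -62. Second differences: 0, -12, -24, -36. Third differences: -12, -12, -12.
Level-3 differences are constant, so P has degree 3.
Fitting a degree-3 polynomial gives P(t) = -2t³ + 6t² + 6t + 1.
The coefficient of t² is 6.

6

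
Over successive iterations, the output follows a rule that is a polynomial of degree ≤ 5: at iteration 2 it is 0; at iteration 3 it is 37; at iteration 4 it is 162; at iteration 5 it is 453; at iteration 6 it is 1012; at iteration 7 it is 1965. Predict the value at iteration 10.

Write the value at m as u(m).
Write u(m) = am^5 + bm^4 + cm³ + dm² + em + p; the 6 given values yield a linear system in the 6 coefficients.
Solving, the leading coefficient vanishes, and u(m) = m^4 - m³ - 2m² + m - 2.
Then u(10) = 8808.

8808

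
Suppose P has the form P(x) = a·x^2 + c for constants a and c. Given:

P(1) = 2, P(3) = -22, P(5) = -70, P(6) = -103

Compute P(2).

From P(1) = 2 and P(3) = -22: 1a + c = 2 and 9a + c = -22.
Subtracting: 8a = -24, so a = -3; then c = 2 − (-3)·1 = 5.
So P(x) = -3x² + 5, and P(2) = -7.

-7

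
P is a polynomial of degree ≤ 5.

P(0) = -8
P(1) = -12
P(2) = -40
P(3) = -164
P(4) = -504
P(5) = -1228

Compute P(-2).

-24

First differences: -4, -28, -124, -340, -724. Second differences: -24, -96, -216, -384. Third differences: -72, -120, -168. Fourth differences: -48, -48.
Level-4 differences are constant, so P has degree 4.
Fitting a degree-4 polynomial gives P(n) = -2n^4 + 2n² - 4n - 8.
Then P(-2) = -24.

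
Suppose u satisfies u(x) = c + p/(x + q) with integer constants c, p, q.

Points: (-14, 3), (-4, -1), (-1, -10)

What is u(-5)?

(u(x) − c)(x + q) = p for each data point; the three points give a linear system in c and q, then p follows.
Solving: c = 5, q = -1, p = 30, so u(x) = 5 + 30/(x − 1).
Then u(-5) = 5 + 30/(-6) = 0.

0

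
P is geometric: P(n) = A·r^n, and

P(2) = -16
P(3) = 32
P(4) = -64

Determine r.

Consecutive ratio: 32/(-16) = -2, and -64/32 = -2, so r = -2.
Then A·(-2)^2 = -16 gives A = -4, and P(n) = -4·(-2)^n.

-2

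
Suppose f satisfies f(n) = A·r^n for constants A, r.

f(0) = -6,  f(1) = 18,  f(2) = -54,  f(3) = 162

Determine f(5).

1458

Consecutive ratio: 18/(-6) = -3, and -54/18 = -3, so r = -3.
Then A·(-3)^0 = -6 gives A = -6, and f(n) = -6·(-3)^n.
f(5) = -6·(-3)^5 = 1458.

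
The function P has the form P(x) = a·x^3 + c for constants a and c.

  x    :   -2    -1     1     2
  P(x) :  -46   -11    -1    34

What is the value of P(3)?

From P(-2) = -46 and P(-1) = -11: -8a + c = -46 and -1a + c = -11.
Subtracting: 7a = 35, so a = 5; then c = -46 − 5·(-8) = -6.
So P(x) = 5x³ − 6, and P(3) = 129.

129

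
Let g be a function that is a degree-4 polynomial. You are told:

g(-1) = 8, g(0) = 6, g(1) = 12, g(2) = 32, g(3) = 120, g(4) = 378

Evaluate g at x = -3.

252

Write g(x) = ax^4 + bx³ + cx² + dx + e; the 6 given values yield a linear system in the 5 coefficients.
Solving, g(x) = 2x^4 - 3x³ + 2x² + 5x + 6.
Then g(-3) = 252.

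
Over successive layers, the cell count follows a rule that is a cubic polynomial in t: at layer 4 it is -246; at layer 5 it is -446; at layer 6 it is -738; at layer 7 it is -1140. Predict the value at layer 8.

-1670

Write the value at t as s(t).
Write s(t) = at³ + bt² + ct + d; the 4 given values yield a linear system in the 4 coefficients.
Solving, s(t) = -3t³ - t² - 8t - 6.
Then s(8) = -1670.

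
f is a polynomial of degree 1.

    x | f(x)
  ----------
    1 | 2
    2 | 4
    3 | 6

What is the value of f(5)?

10

First differences: 2, 2.
Level-1 differences are constant, so f has degree 1.
Fitting a degree-1 polynomial gives f(x) = 2x.
Then f(5) = 10.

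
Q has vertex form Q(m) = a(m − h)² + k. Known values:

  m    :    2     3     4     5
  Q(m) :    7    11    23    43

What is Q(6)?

First differences 4, 12, 20; second difference 8 = 2a, so a = 4.
Expanding, the m-coefficient is −2ah = -8h; matching it to the data gives h = 2, and then k = 7.
So Q(m) = 4(m − 2)² + 7.
Q(6) = 4·4² + 7 = 71.

71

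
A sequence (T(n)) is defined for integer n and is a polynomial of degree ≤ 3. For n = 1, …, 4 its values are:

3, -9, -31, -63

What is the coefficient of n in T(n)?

3

First differences: -12, -22, -32. Second differences: -10, -10.
Level-2 differences are constant, so T has degree 2.
Fitting a degree-2 polynomial gives T(n) = -5n² + 3n + 5.
The coefficient of n is 3.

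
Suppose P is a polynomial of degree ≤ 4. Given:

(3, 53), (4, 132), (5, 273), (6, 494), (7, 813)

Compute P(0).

First differences: 79, 141, 221, 319. Second differences: 62, 80, 98. Third differences: 18, 18.
Level-3 differences are constant, so P has degree 3.
Fitting a degree-3 polynomial gives P(k) = 3k³ - 5k² + 3k + 8.
Then P(0) = 8.

8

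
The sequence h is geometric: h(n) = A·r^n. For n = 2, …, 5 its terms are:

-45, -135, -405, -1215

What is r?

3

Consecutive ratio: -135/(-45) = 3, and -405/(-135) = 3, so r = 3.
Then A·3^2 = -45 gives A = -5, and h(n) = -5·3^n.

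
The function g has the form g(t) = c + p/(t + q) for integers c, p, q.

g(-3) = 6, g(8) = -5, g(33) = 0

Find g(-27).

(g(t) − c)(t + q) = p for each data point; the three points give a linear system in c and q, then p follows.
Solving: c = 1, q = -3, p = -30, so g(t) = 1 − 30/(t − 3).
Then g(-27) = 1 − 30/(-30) = 2.

2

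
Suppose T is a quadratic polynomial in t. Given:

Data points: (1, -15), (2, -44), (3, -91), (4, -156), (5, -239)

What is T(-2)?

Write T(t) = at² + bt + c; the 5 given values yield a linear system in the 3 coefficients.
Solving, T(t) = -9t² - 2t - 4.
Then T(-2) = -36.

-36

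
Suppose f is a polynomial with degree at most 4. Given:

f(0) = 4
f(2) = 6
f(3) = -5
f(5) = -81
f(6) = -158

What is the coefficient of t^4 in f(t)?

Write f(t) = at^4 + bt³ + ct² + dt + e; the 5 given values yield a linear system in the 5 coefficients.
Solving, the leading coefficient vanishes, and f(t) = -t³ + t² + 3t + 4.
The coefficient of t^4 is 0.

0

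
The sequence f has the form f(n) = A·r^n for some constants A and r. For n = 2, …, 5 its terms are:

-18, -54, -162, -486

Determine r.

Consecutive ratio: -54/(-18) = 3, and -162/(-54) = 3, so r = 3.
Then A·3^2 = -18 gives A = -2, and f(n) = -2·3^n.

3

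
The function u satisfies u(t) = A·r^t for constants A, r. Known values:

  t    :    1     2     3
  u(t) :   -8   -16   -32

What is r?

Consecutive ratio: -16/(-8) = 2, and -32/(-16) = 2, so r = 2.
Then A·2^1 = -8 gives A = -4, and u(t) = -4·2^t.

2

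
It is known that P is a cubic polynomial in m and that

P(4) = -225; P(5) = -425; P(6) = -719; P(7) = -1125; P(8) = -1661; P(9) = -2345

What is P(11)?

Write P(m) = am³ + bm² + cm + d; the 6 given values yield a linear system in the 4 coefficients.
Solving, P(m) = -3m³ - 2m² + m - 5.
Then P(11) = -4229.

-4229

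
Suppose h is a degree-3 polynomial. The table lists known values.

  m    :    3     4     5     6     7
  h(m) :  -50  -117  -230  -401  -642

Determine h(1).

-6

Write h(m) = am³ + bm² + cm + d; the 5 given values yield a linear system in the 4 coefficients.
Solving, h(m) = -2m³ + m² - 5.
Then h(1) = -6.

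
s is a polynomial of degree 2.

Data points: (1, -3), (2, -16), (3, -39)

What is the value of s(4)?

Write s(m) = am² + bm + c; the 3 given values yield a linear system in the 3 coefficients.
Solving, s(m) = -5m² + 2m.
Then s(4) = -72.

-72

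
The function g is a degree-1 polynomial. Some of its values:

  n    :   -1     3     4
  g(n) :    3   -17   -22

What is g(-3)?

13

Write g(n) = an + b; the 3 given values yield a linear system in the 2 coefficients.
Solving, g(n) = -5n - 2.
Then g(-3) = 13.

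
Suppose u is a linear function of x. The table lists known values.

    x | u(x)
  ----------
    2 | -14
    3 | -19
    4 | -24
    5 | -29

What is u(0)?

-4

Write u(x) = ax + b; the 4 given values yield a linear system in the 2 coefficients.
Solving, u(x) = -5x - 4.
Then u(0) = -4.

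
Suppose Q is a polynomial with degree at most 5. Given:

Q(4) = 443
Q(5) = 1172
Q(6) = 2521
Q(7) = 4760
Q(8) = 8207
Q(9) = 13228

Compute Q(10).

First differences: 729, 1349, 2239, 3447, 5021. Second differences: 620, 890, 1208, 1574. Third differences: 270, 318, 366. Fourth differences: 48, 48.
Level-4 differences are constant, so Q has degree 4.
Fitting a degree-4 polynomial gives Q(t) = 2t^4 + t³ - 7t² - 7t + 7.
Then Q(10) = 20237.

20237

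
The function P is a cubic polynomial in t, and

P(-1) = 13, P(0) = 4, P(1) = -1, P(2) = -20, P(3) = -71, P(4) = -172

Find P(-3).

First differences: -9, -5, -19, -51, -101. Second differences: 4, -14, -32, -50. Third differences: -18, -18, -18.
Level-3 differences are constant, so P has degree 3.
Fitting a degree-3 polynomial gives P(t) = -3t³ + 2t² - 4t + 4.
Then P(-3) = 115.

115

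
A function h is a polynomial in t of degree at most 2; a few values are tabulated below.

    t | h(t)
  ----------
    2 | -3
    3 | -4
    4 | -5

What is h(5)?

-6

First differences: -1, -1.
Level-1 differences are constant, so h has degree 1.
Fitting a degree-1 polynomial gives h(t) = -t - 1.
Then h(5) = -6.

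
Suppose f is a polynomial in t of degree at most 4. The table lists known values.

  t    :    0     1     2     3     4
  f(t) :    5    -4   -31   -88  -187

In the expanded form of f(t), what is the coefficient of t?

-4

First differences: -9, -27, -57, -99. Second differences: -18, -30, -42. Third differences: -12, -12.
Level-3 differences are constant, so f has degree 3.
Fitting a degree-3 polynomial gives f(t) = -2t³ - 3t² - 4t + 5.
The coefficient of t is -4.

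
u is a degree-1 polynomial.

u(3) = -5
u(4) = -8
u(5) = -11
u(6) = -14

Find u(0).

First differences: -3, -3, -3.
Level-1 differences are constant, so u has degree 1.
Fitting a degree-1 polynomial gives u(x) = -3x + 4.
Then u(0) = 4.

4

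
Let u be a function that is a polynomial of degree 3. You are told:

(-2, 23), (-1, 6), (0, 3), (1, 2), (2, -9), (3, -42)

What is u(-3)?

66

First differences: -17, -3, -1, -11, -33. Second differences: 14, 2, -10, -22. Third differences: -12, -12, -12.
Level-3 differences are constant, so u has degree 3.
Fitting a degree-3 polynomial gives u(t) = -2t³ + t² + 3.
Then u(-3) = 66.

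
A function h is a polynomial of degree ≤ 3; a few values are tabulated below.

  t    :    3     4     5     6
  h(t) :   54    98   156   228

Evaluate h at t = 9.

First differences: 44, 58, 72. Second differences: 14, 14.
Level-2 differences are constant, so h has degree 2.
Fitting a degree-2 polynomial gives h(t) = 7t² - 5t + 6.
Then h(9) = 528.

528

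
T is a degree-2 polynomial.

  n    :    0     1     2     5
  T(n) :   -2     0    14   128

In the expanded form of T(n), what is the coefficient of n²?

6

Write T(n) = an² + bn + c; the 4 given values yield a linear system in the 3 coefficients.
Solving, T(n) = 6n² - 4n - 2.
The coefficient of n² is 6.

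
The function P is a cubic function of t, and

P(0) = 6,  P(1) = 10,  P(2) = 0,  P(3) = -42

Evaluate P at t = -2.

Write P(t) = at³ + bt² + ct + d; the 4 given values yield a linear system in the 4 coefficients.
Solving, P(t) = -3t³ + 2t² + 5t + 6.
Then P(-2) = 28.

28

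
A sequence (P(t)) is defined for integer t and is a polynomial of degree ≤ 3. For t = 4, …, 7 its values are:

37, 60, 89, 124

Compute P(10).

First differences: 23, 29, 35. Second differences: 6, 6.
Level-2 differences are constant, so P has degree 2.
Fitting a degree-2 polynomial gives P(t) = 3t² - 4t + 5.
Then P(10) = 265.

265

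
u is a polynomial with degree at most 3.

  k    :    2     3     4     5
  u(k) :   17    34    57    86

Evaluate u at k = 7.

162

First differences: 17, 23, 29. Second differences: 6, 6.
Level-2 differences are constant, so u has degree 2.
Fitting a degree-2 polynomial gives u(k) = 3k² + 2k + 1.
Then u(7) = 162.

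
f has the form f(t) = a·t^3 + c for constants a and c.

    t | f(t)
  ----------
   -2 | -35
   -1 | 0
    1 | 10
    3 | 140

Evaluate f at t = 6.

1085

From f(-2) = -35 and f(-1) = 0: -8a + c = -35 and -1a + c = 0.
Subtracting: 7a = 35, so a = 5; then c = -35 − 5·(-8) = 5.
So f(t) = 5t³ + 5, and f(6) = 1085.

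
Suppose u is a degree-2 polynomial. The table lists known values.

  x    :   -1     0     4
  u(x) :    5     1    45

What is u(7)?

Write u(x) = ax² + bx + c; the 3 given values yield a linear system in the 3 coefficients.
Solving, u(x) = 3x² - x + 1.
Then u(7) = 141.

141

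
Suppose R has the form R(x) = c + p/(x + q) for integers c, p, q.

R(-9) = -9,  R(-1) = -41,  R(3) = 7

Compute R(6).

(R(x) − c)(x + q) = p for each data point; the three points give a linear system in c and q, then p follows.
Solving: c = -5, q = 0, p = 36, so R(x) = -5 + 36/(x + 0).
Then R(6) = -5 + 36/6 = 1.

1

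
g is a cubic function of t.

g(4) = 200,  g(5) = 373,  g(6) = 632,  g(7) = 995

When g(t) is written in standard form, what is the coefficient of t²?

-2

Write g(t) = at³ + bt² + ct + d; the 4 given values yield a linear system in the 4 coefficients.
Solving, g(t) = 3t³ - 2t² + 8t + 8.
The coefficient of t² is -2.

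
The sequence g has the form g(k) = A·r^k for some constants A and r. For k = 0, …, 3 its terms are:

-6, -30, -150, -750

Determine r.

5

Consecutive ratio: -30/(-6) = 5, and -150/(-30) = 5, so r = 5.
Then A·5^0 = -6 gives A = -6, and g(k) = -6·5^k.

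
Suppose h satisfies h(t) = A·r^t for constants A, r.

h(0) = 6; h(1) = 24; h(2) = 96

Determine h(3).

Consecutive ratio: 24/6 = 4, and 96/24 = 4, so r = 4.
Then A·4^0 = 6 gives A = 6, and h(t) = 6·4^t.
h(3) = 6·4^3 = 384.

384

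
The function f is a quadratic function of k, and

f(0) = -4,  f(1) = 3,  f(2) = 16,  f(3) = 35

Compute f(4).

60

First differences: 7, 13, 19. Second differences: 6, 6.
Level-2 differences are constant, so f has degree 2.
Fitting a degree-2 polynomial gives f(k) = 3k² + 4k - 4.
Then f(4) = 60.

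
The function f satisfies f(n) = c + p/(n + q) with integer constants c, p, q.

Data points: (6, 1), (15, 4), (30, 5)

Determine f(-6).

(f(n) − c)(n + q) = p for each data point; the three points give a linear system in c and q, then p follows.
Solving: c = 6, q = 0, p = -30, so f(n) = 6 − 30/(n + 0).
Then f(-6) = 6 − 30/(-6) = 11.

11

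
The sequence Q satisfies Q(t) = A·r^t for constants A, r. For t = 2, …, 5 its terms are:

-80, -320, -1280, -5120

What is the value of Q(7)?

-81920

Consecutive ratio: -320/(-80) = 4, and -1280/(-320) = 4, so r = 4.
Then A·4^2 = -80 gives A = -5, and Q(t) = -5·4^t.
Q(7) = -5·4^7 = -81920.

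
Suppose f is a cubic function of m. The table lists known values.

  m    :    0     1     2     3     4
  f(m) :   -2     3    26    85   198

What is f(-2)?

-30

Write f(m) = am³ + bm² + cm + d; the 5 given values yield a linear system in the 4 coefficients.
Solving, f(m) = 3m³ + 2m - 2.
Then f(-2) = -30.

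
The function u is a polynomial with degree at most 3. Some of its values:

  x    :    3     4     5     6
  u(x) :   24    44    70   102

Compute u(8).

184

First differences: 20, 26, 32. Second differences: 6, 6.
Level-2 differences are constant, so u has degree 2.
Fitting a degree-2 polynomial gives u(x) = 3x² - x.
Then u(8) = 184.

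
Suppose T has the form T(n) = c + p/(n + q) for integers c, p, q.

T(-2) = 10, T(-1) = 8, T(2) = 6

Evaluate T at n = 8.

(T(n) − c)(n + q) = p for each data point; the three points give a linear system in c and q, then p follows.
Solving: c = 4, q = 4, p = 12, so T(n) = 4 + 12/(n + 4).
Then T(8) = 4 + 12/12 = 5.

5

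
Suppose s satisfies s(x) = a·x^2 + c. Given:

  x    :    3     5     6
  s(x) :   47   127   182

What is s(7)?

From s(3) = 47 and s(5) = 127: 9a + c = 47 and 25a + c = 127.
Subtracting: 16a = 80, so a = 5; then c = 47 − 5·9 = 2.
So s(x) = 5x² + 2, and s(7) = 247.

247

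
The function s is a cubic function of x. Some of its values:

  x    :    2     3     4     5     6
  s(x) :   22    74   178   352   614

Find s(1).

4

First differences: 52, 104, 174, 262. Second differences: 52, 70, 88. Third differences: 18, 18.
Level-3 differences are constant, so s has degree 3.
Fitting a degree-3 polynomial gives s(x) = 3x³ - x² + 2.
Then s(1) = 4.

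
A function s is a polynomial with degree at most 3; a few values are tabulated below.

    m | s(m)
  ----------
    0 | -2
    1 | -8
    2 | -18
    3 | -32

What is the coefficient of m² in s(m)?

-2

Write s(m) = am³ + bm² + cm + d; the 4 given values yield a linear system in the 4 coefficients.
Solving, the leading coefficient vanishes, and s(m) = -2m² - 4m - 2.
The coefficient of m² is -2.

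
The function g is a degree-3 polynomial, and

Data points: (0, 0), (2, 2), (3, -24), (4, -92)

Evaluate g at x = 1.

Write g(x) = ax³ + bx² + cx + d; the 4 given values yield a linear system in the 4 coefficients.
Solving, g(x) = -3x³ + 6x² + x.
Then g(1) = 4.

4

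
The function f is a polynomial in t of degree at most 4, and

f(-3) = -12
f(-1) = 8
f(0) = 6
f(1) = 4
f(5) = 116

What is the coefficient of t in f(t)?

-3

Write f(t) = at^4 + bt³ + ct² + dt + e; the 5 given values yield a linear system in the 5 coefficients.
Solving, the leading coefficient vanishes, and f(t) = t³ - 3t + 6.
The coefficient of t is -3.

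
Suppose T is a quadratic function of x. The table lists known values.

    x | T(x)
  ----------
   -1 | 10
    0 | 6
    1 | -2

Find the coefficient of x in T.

Write T(x) = ax² + bx + c; the 3 given values yield a linear system in the 3 coefficients.
Solving, T(x) = -2x² - 6x + 6.
The coefficient of x is -6.

-6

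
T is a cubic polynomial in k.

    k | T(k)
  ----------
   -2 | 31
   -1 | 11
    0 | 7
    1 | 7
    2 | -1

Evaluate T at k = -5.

First differences: -20, -4, 0, -8. Second differences: 16, 4, -8. Third differences: -12, -12.
Level-3 differences are constant, so T has degree 3.
Fitting a degree-3 polynomial gives T(k) = -2k³ + 2k² + 7.
Then T(-5) = 307.

307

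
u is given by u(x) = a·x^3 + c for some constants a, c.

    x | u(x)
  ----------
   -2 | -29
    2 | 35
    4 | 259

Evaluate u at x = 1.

From u(-2) = -29 and u(2) = 35: -8a + c = -29 and 8a + c = 35.
Subtracting: 16a = 64, so a = 4; then c = -29 − 4·(-8) = 3.
So u(x) = 4x³ + 3, and u(1) = 7.

7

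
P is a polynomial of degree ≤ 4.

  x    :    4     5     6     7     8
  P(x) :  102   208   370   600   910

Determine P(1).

First differences: 106, 162, 230, 310. Second differences: 56, 68, 80. Third differences: 12, 12.
Level-3 differences are constant, so P has degree 3.
Fitting a degree-3 polynomial gives P(x) = 2x³ - 2x² + 2x - 2.
Then P(1) = 0.

0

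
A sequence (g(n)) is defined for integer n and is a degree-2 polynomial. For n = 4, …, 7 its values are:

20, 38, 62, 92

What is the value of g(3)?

First differences: 18, 24, 30. Second differences: 6, 6.
Level-2 differences are constant, so g has degree 2.
Fitting a degree-2 polynomial gives g(n) = 3n² - 9n + 8.
Then g(3) = 8.

8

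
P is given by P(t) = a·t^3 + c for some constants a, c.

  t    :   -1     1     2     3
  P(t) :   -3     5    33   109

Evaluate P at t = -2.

From P(-1) = -3 and P(1) = 5: -1a + c = -3 and 1a + c = 5.
Subtracting: 2a = 8, so a = 4; then c = -3 − 4·(-1) = 1.
So P(t) = 4t³ + 1, and P(-2) = -31.

-31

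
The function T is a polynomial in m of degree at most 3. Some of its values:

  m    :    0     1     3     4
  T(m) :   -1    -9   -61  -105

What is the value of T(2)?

Write T(m) = am³ + bm² + cm + d; the 4 given values yield a linear system in the 4 coefficients.
Solving, the leading coefficient vanishes, and T(m) = -6m² - 2m - 1.
Then T(2) = -29.

-29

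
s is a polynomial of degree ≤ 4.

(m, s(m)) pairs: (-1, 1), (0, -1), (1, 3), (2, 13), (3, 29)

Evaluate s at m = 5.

First differences: -2, 4, 10, 16. Second differences: 6, 6, 6.
Level-2 differences are constant, so s has degree 2.
Fitting a degree-2 polynomial gives s(m) = 3m² + m - 1.
Then s(5) = 79.

79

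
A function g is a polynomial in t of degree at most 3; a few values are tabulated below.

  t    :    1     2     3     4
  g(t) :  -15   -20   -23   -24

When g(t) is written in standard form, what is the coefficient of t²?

First differences: -5, -3, -1. Second differences: 2, 2.
Level-2 differences are constant, so g has degree 2.
Fitting a degree-2 polynomial gives g(t) = t² - 8t - 8.
The coefficient of t² is 1.

1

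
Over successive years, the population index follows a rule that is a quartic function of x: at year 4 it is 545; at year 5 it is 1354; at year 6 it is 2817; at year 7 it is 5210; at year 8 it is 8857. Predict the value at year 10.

21449

Write the value at x as h(x).
Write h(x) = ax^4 + bx³ + cx² + dx + e; the 5 given values yield a linear system in the 5 coefficients.
Solving, h(x) = 2x^4 + 2x³ - 5x² - 6x + 9.
Then h(10) = 21449.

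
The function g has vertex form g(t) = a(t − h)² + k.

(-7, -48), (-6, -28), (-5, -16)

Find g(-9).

-112

First differences 20, 12; second difference -8 = 2a, so a = -4.
Expanding, the t-coefficient is −2ah = 8h; matching it to the data gives h = -4, and then k = -12.
So g(t) = -4(t + 4)² − 12.
g(-9) = -4·(-5)² − 12 = -112.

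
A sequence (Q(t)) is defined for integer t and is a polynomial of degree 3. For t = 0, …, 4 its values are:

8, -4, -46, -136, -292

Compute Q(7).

-1336

Write Q(t) = at³ + bt² + ct + d; the 5 given values yield a linear system in the 4 coefficients.
Solving, Q(t) = -3t³ - 6t² - 3t + 8.
Then Q(7) = -1336.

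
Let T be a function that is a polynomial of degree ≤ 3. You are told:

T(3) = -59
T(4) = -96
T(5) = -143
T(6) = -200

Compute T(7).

First differences: -37, -47, -57. Second differences: -10, -10.
Level-2 differences are constant, so T has degree 2.
Fitting a degree-2 polynomial gives T(n) = -5n² - 2n - 8.
Then T(7) = -267.

-267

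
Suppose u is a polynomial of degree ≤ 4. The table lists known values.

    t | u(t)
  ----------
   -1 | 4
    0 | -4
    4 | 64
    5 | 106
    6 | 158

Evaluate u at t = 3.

32

Write u(t) = at^4 + bt³ + ct² + dt + e; the 5 given values yield a linear system in the 5 coefficients.
Solving, the top 2 coefficients vanish, and u(t) = 5t² - 3t - 4.
Then u(3) = 32.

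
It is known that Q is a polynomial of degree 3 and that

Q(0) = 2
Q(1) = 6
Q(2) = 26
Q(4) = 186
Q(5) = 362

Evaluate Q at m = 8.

Write Q(m) = am³ + bm² + cm + d; the 5 given values yield a linear system in the 4 coefficients.
Solving, Q(m) = 3m³ - m² + 2m + 2.
Then Q(8) = 1490.

1490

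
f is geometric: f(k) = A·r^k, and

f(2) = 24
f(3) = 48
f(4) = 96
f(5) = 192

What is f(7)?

768

Consecutive ratio: 48/24 = 2, and 96/48 = 2, so r = 2.
Then A·2^2 = 24 gives A = 6, and f(k) = 6·2^k.
f(7) = 6·2^7 = 768.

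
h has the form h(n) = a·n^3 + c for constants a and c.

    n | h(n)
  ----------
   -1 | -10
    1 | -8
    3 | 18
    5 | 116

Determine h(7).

334

From h(-1) = -10 and h(1) = -8: -1a + c = -10 and 1a + c = -8.
Subtracting: 2a = 2, so a = 1; then c = -10 − 1·(-1) = -9.
So h(n) = 1n³ − 9, and h(7) = 334.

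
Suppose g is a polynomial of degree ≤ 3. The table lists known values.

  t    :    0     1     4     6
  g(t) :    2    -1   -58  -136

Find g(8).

Write g(t) = at³ + bt² + ct + d; the 4 given values yield a linear system in the 4 coefficients.
Solving, the leading coefficient vanishes, and g(t) = -4t² + t + 2.
Then g(8) = -246.

-246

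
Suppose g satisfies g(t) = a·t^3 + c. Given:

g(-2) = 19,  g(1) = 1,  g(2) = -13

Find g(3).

From g(-2) = 19 and g(1) = 1: -8a + c = 19 and 1a + c = 1.
Subtracting: 9a = -18, so a = -2; then c = 19 − (-2)·(-8) = 3.
So g(t) = -2t³ + 3, and g(3) = -51.

-51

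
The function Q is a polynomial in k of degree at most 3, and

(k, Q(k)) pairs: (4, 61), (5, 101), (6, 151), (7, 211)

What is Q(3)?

31

Write Q(k) = ak³ + bk² + ck + d; the 4 given values yield a linear system in the 4 coefficients.
Solving, the leading coefficient vanishes, and Q(k) = 5k² - 5k + 1.
Then Q(3) = 31.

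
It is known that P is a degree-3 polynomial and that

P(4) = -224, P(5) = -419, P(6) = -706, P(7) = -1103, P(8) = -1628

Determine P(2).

-38

Write P(x) = ax³ + bx² + cx + d; the 5 given values yield a linear system in the 4 coefficients.
Solving, P(x) = -3x³ - x² - 3x - 4.
Then P(2) = -38.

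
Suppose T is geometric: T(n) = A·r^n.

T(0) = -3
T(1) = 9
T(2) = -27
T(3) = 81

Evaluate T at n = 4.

-243

Consecutive ratio: 9/(-3) = -3, and -27/9 = -3, so r = -3.
Then A·(-3)^0 = -3 gives A = -3, and T(n) = -3·(-3)^n.
T(4) = -3·(-3)^4 = -243.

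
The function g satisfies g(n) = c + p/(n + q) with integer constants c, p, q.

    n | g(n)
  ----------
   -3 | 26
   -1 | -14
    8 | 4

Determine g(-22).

7

(g(n) − c)(n + q) = p for each data point; the three points give a linear system in c and q, then p follows.
Solving: c = 6, q = 2, p = -20, so g(n) = 6 − 20/(n + 2).
Then g(-22) = 6 − 20/(-20) = 7.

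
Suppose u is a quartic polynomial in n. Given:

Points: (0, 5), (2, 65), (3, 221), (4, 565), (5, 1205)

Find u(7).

3925

Write u(n) = an^4 + bn³ + cn² + dn + e; the 5 given values yield a linear system in the 5 coefficients.
Solving, u(n) = n^4 + 4n³ + 3n² + 5.
Then u(7) = 3925.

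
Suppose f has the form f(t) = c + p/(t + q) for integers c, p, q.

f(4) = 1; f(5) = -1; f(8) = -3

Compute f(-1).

(f(t) − c)(t + q) = p for each data point; the three points give a linear system in c and q, then p follows.
Solving: c = -5, q = -2, p = 12, so f(t) = -5 + 12/(t − 2).
Then f(-1) = -5 + 12/(-3) = -9.

-9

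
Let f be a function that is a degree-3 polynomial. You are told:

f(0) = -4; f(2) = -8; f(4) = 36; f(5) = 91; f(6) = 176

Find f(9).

671

Write f(t) = at³ + bt² + ct + d; the 5 given values yield a linear system in the 4 coefficients.
Solving, f(t) = t³ - 6t - 4.
Then f(9) = 671.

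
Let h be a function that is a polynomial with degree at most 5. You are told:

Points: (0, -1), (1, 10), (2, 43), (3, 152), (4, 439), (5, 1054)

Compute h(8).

7087

Write h(t) = at^5 + bt^4 + ct³ + dt² + et + p; the 6 given values yield a linear system in the 6 coefficients.
Solving, the leading coefficient vanishes, and h(t) = 2t^4 - 3t³ + 6t² + 6t - 1.
Then h(8) = 7087.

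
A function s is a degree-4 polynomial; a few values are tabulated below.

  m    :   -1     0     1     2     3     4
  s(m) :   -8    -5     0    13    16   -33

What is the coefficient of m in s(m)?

1

First differences: 3, 5, 13, 3, -49. Second differences: 2, 8, -10, -52. Third differences: 6, -18, -42. Fourth differences: -24, -24.
Level-4 differences are constant, so s has degree 4.
Fitting a degree-4 polynomial gives s(m) = -m^4 + 3m³ + 2m² + m - 5.
The coefficient of m is 1.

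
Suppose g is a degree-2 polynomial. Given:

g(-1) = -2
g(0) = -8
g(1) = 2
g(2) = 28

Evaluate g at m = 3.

Write g(m) = am² + bm + c; the 4 given values yield a linear system in the 3 coefficients.
Solving, g(m) = 8m² + 2m - 8.
Then g(3) = 70.

70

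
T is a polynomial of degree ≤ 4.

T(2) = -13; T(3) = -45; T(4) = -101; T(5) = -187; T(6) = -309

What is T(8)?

-685

First differences: -32, -56, -86, -122. Second differences: -24, -30, -36. Third differences: -6, -6.
Level-3 differences are constant, so T has degree 3.
Fitting a degree-3 polynomial gives T(n) = -n³ - 3n² + 2n + 3.
Then T(8) = -685.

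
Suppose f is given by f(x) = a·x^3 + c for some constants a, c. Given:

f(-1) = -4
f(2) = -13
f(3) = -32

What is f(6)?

-221

From f(-1) = -4 and f(2) = -13: -1a + c = -4 and 8a + c = -13.
Subtracting: 9a = -9, so a = -1; then c = -4 − (-1)·(-1) = -5.
So f(x) = -1x³ − 5, and f(6) = -221.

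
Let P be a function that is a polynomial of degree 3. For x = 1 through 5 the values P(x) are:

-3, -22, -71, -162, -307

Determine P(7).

First differences: -19, -49, -91, -145. Second differences: -30, -42, -54. Third differences: -12, -12.
Level-3 differences are constant, so P has degree 3.
Fitting a degree-3 polynomial gives P(x) = -2x³ - 3x² + 4x - 2.
Then P(7) = -807.

-807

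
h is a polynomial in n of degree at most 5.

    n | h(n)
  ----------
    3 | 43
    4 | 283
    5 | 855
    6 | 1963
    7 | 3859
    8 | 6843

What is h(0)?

First differences: 240, 572, 1108, 1896, 2984. Second differences: 332, 536, 788, 1088. Third differences: 204, 252, 300. Fourth differences: 48, 48.
Level-4 differences are constant, so h has degree 4.
Fitting a degree-4 polynomial gives h(n) = 2n^4 - 2n³ - 4n² - 8n - 5.
The constant term is h(0) = -5.

-5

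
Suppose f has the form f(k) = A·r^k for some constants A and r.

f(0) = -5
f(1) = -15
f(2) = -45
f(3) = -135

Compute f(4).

-405

Consecutive ratio: -15/(-5) = 3, and -45/(-15) = 3, so r = 3.
Then A·3^0 = -5 gives A = -5, and f(k) = -5·3^k.
f(4) = -5·3^4 = -405.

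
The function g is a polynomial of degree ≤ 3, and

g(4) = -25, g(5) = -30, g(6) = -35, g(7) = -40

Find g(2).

First differences: -5, -5, -5.
Level-1 differences are constant, so g has degree 1.
Fitting a degree-1 polynomial gives g(x) = -5x - 5.
Then g(2) = -15.

-15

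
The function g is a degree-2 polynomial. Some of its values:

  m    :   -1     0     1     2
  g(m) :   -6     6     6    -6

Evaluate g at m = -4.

First differences: 12, 0, -12. Second differences: -12, -12.
Level-2 differences are constant, so g has degree 2.
Fitting a degree-2 polynomial gives g(m) = -6m² + 6m + 6.
Then g(-4) = -114.

-114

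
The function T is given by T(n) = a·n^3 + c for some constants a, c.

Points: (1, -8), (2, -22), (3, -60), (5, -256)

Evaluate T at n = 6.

-438

From T(1) = -8 and T(2) = -22: 1a + c = -8 and 8a + c = -22.
Subtracting: 7a = -14, so a = -2; then c = -8 − (-2)·1 = -6.
So T(n) = -2n³ − 6, and T(6) = -438.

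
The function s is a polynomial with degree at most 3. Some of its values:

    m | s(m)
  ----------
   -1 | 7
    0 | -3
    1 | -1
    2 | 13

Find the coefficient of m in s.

First differences: -10, 2, 14. Second differences: 12, 12.
Level-2 differences are constant, so s has degree 2.
Fitting a degree-2 polynomial gives s(m) = 6m² - 4m - 3.
The coefficient of m is -4.

-4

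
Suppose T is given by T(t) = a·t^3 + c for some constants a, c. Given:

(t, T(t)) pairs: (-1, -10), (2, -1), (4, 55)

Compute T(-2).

-17

From T(-1) = -10 and T(2) = -1: -1a + c = -10 and 8a + c = -1.
Subtracting: 9a = 9, so a = 1; then c = -10 − 1·(-1) = -9.
So T(t) = 1t³ − 9, and T(-2) = -17.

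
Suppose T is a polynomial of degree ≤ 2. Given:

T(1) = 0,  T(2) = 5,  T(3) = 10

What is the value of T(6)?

First differences: 5, 5.
Level-1 differences are constant, so T has degree 1.
Fitting a degree-1 polynomial gives T(t) = 5t - 5.
Then T(6) = 25.

25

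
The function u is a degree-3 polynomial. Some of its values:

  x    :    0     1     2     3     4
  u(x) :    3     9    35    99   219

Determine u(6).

699

First differences: 6, 26, 64, 120. Second differences: 20, 38, 56. Third differences: 18, 18.
Level-3 differences are constant, so u has degree 3.
Fitting a degree-3 polynomial gives u(x) = 3x³ + x² + 2x + 3.
Then u(6) = 699.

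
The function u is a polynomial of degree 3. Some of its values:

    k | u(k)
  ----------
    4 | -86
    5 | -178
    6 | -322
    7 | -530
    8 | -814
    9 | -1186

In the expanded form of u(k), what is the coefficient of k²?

4

First differences: -92, -144, -208, -284, -372. Second differences: -52, -64, -76, -88. Third differences: -12, -12, -12.
Level-3 differences are constant, so u has degree 3.
Fitting a degree-3 polynomial gives u(k) = -2k³ + 4k² - 6k + 2.
The coefficient of k² is 4.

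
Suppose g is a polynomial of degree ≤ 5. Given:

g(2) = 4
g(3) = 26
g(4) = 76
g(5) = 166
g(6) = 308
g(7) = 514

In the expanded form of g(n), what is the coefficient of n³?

2

First differences: 22, 50, 90, 142, 206. Second differences: 28, 40, 52, 64. Third differences: 12, 12, 12.
Level-3 differences are constant, so g has degree 3.
Fitting a degree-3 polynomial gives g(n) = 2n³ - 4n² + 4n - 4.
The coefficient of n³ is 2.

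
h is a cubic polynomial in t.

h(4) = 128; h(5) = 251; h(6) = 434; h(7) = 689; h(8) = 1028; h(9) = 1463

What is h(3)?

Write h(t) = at³ + bt² + ct + d; the 6 given values yield a linear system in the 4 coefficients.
Solving, h(t) = 2t³ + t - 4.
Then h(3) = 53.

53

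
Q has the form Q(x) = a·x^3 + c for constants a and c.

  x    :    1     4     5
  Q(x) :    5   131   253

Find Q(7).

From Q(1) = 5 and Q(4) = 131: 1a + c = 5 and 64a + c = 131.
Subtracting: 63a = 126, so a = 2; then c = 5 − 2·1 = 3.
So Q(x) = 2x³ + 3, and Q(7) = 689.

689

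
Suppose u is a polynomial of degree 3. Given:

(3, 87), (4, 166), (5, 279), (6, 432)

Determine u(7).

631

Write u(x) = ax³ + bx² + cx + d; the 4 given values yield a linear system in the 4 coefficients.
Solving, u(x) = x³ + 5x² + 7x - 6.
Then u(7) = 631.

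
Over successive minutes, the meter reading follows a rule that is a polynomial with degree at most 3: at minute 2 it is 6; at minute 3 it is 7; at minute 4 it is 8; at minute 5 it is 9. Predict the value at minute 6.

10

Write the value at k as P(k).
First differences: 1, 1, 1.
Level-1 differences are constant, so P has degree 1.
Fitting a degree-1 polynomial gives P(k) = k + 4.
Then P(6) = 10.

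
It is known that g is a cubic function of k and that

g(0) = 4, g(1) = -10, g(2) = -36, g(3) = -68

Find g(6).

Write g(k) = ak³ + bk² + ck + d; the 4 given values yield a linear system in the 4 coefficients.
Solving, g(k) = k³ - 9k² - 6k + 4.
Then g(6) = -140.

-140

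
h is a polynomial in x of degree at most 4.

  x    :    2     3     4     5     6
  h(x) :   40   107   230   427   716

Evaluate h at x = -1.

First differences: 67, 123, 197, 289. Second differences: 56, 74, 92. Third differences: 18, 18.
Level-3 differences are constant, so h has degree 3.
Fitting a degree-3 polynomial gives h(x) = 3x³ + x² + 5x + 2.
Then h(-1) = -5.

-5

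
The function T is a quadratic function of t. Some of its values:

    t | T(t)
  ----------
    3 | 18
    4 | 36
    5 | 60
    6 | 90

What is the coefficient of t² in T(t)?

First differences: 18, 24, 30. Second differences: 6, 6.
Level-2 differences are constant, so T has degree 2.
Fitting a degree-2 polynomial gives T(t) = 3t² - 3t.
The coefficient of t² is 3.

3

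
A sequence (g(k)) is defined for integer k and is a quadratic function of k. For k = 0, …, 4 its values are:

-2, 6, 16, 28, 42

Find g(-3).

First differences: 8, 10, 12, 14. Second differences: 2, 2, 2.
Level-2 differences are constant, so g has degree 2.
Fitting a degree-2 polynomial gives g(k) = k² + 7k - 2.
Then g(-3) = -14.

-14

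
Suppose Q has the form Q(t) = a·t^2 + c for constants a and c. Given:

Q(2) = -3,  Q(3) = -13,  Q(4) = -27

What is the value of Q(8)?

-123

From Q(2) = -3 and Q(3) = -13: 4a + c = -3 and 9a + c = -13.
Subtracting: 5a = -10, so a = -2; then c = -3 − (-2)·4 = 5.
So Q(t) = -2t² + 5, and Q(8) = -123.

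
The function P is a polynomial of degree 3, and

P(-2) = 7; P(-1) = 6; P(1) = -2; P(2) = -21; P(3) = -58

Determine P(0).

5

Write P(m) = am³ + bm² + cm + d; the 5 given values yield a linear system in the 4 coefficients.
Solving, P(m) = -m³ - 3m² - 3m + 5.
Then P(0) = 5.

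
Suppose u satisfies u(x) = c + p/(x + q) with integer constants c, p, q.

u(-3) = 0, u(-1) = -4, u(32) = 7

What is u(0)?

-9

(u(x) − c)(x + q) = p for each data point; the three points give a linear system in c and q, then p follows.
Solving: c = 6, q = -2, p = 30, so u(x) = 6 + 30/(x − 2).
Then u(0) = 6 + 30/(-2) = -9.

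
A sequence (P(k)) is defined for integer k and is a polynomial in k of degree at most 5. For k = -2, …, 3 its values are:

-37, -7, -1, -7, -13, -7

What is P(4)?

23

Write P(k) = ak^5 + bk^4 + ck³ + dk² + ek + p; the 6 given values yield a linear system in the 6 coefficients.
Solving, the top 2 coefficients vanish, and P(k) = 2k³ - 6k² - 2k - 1.
Then P(4) = 23.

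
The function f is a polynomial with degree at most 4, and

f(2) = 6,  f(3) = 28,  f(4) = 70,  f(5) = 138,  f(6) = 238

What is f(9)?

790

First differences: 22, 42, 68, 100. Second differences: 20, 26, 32. Third differences: 6, 6.
Level-3 differences are constant, so f has degree 3.
Fitting a degree-3 polynomial gives f(n) = n³ + n² - 2n - 2.
Then f(9) = 790.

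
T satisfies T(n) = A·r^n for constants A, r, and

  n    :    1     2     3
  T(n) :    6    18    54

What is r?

Consecutive ratio: 18/6 = 3, and 54/18 = 3, so r = 3.
Then A·3^1 = 6 gives A = 2, and T(n) = 2·3^n.

3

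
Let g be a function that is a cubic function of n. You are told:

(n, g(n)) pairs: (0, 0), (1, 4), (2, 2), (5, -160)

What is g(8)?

-808

Write g(n) = an³ + bn² + cn + d; the 4 given values yield a linear system in the 4 coefficients.
Solving, g(n) = -2n³ + 3n² + 3n.
Then g(8) = -808.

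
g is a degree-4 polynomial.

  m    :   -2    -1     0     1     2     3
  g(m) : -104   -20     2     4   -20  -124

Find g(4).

Write g(m) = am^4 + bm³ + cm² + dm + e; the 6 given values yield a linear system in the 5 coefficients.
Solving, g(m) = -2m^4 + 3m³ - 8m² + 9m + 2.
Then g(4) = -410.

-410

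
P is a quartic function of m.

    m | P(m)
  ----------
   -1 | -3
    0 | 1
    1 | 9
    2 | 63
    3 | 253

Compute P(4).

717

Write P(m) = am^4 + bm³ + cm² + dm + e; the 5 given values yield a linear system in the 5 coefficients.
Solving, P(m) = 2m^4 + 3m³ + 3m + 1.
Then P(4) = 717.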